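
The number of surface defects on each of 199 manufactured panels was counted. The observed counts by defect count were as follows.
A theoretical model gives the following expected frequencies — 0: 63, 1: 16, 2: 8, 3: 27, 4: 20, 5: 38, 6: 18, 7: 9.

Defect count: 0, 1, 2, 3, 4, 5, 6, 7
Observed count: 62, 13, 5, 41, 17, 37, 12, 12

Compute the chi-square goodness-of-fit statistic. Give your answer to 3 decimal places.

12.439

cat         O        E   (O−E)²/E
0          62       63     0.0159
1          13       16     0.5625
2           5        8     1.1250
3          41       27     7.2593
4          17       20     0.4500
5          37       38     0.0263
6          12       18     2.0000
7          12        9     1.0000
Sum = 12.439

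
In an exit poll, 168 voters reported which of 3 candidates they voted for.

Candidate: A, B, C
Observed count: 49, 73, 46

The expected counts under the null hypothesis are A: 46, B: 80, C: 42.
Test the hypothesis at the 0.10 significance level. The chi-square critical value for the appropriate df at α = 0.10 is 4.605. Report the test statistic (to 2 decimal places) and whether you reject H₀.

cat         O        E   (O−E)²/E
A          49       46      0.196
B          73       80      0.613
C          46       42      0.381
Sum = 1.19
df = 2. Since 1.19 < 4.605, we do not reject H₀.

1.19; do not reject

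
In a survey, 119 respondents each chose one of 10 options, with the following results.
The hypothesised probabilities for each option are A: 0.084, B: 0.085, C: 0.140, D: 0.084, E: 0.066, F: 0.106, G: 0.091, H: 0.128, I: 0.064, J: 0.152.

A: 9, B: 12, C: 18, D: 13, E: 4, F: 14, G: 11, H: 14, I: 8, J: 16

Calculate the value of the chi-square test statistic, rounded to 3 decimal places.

Expected counts E_i = n·p_i: 119×0.084 = 9.996, 119×0.085 = 10.115, 119×0.140 = 16.66, 119×0.084 = 9.996, 119×0.066 = 7.854, 119×0.106 = 12.614, 119×0.091 = 10.829, 119×0.128 = 15.232, 119×0.064 = 7.616, 119×0.152 = 18.088.
A: (9 − 9.996)²/9.996 = 0.992016/9.996 = 0.0992
B: (12 − 10.115)²/10.115 = 3.553225/10.115 = 0.3513
C: (18 − 16.66)²/16.66 = 1.7956/16.66 = 0.1078
D: (13 − 9.996)²/9.996 = 9.024016/9.996 = 0.9028
E: (4 − 7.854)²/7.854 = 14.853316/7.854 = 1.8912
F: (14 − 12.614)²/12.614 = 1.920996/12.614 = 0.1523
G: (11 − 10.829)²/10.829 = 0.029241/10.829 = 0.0027
H: (14 − 15.232)²/15.232 = 1.517824/15.232 = 0.0996
I: (8 − 7.616)²/7.616 = 0.147456/7.616 = 0.0194
J: (16 − 18.088)²/18.088 = 4.359744/18.088 = 0.2410
Sum = 3.867

3.867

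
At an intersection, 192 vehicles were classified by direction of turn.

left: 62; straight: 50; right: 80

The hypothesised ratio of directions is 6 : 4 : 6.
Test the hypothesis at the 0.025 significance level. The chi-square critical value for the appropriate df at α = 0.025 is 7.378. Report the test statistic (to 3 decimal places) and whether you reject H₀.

2.361; do not reject

Ratio total = 16. Expected counts: 192×6/16 = 72, 192×4/16 = 48, 192×6/16 = 72.
left: (62 − 72)²/72 = 100/72 = 1.3889
straight: (50 − 48)²/48 = 4/48 = 0.0833
right: (80 − 72)²/72 = 64/72 = 0.8889
Sum = 2.361
df = 2. Since 2.361 < 7.378, we do not reject H₀.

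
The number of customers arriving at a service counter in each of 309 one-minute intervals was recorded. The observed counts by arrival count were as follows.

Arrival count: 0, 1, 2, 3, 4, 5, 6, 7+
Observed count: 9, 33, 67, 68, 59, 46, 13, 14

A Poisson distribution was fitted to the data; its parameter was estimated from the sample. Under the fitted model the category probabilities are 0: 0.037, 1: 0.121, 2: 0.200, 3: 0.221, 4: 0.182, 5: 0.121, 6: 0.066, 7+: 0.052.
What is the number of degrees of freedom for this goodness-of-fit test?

6

There are k = 8 categories and 1 parameter estimated from the data, so df = 8 − 1 − 1 = 6.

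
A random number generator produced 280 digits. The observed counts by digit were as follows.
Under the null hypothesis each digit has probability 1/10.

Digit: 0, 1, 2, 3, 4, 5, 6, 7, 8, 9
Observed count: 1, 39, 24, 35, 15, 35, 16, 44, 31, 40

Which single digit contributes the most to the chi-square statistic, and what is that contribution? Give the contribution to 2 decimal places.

Expected count for each of the 10 categories: 280/10 = 28.
χ² = (1−28)²/28 + (39−28)²/28 + (24−28)²/28 + (35−28)²/28 + (15−28)²/28 + (35−28)²/28 + (16−28)²/28 + (44−28)²/28 + (31−28)²/28 + (40−28)²/28
   = 26.036 + 4.321 + 0.571 + 1.750 + 6.036 + 1.750 + 5.143 + 9.143 + 0.321 + 5.143
The largest term is for 0: 26.04.

0, 26.04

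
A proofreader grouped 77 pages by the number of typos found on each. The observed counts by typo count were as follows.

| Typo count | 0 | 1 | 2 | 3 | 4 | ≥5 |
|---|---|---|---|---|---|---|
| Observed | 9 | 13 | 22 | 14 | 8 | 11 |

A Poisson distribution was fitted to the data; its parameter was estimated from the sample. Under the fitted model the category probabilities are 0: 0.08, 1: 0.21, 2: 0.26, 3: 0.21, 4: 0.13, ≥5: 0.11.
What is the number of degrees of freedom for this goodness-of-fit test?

4

There are k = 6 categories and 1 parameter estimated from the data, so df = 6 − 1 − 1 = 4.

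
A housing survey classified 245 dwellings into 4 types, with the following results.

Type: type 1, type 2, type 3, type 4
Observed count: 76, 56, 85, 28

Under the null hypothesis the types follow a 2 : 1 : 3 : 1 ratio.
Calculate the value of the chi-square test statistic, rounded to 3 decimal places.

Ratio total = 7. Expected counts: 245×2/7 = 70, 245×1/7 = 35, 245×3/7 = 105, 245×1/7 = 35.
cat         O        E   (O−E)²/E
type 1     76       70     0.5143
type 2     56       35    12.6000
type 3     85      105     3.8095
type 4     28       35     1.4000
Sum = 18.324

18.324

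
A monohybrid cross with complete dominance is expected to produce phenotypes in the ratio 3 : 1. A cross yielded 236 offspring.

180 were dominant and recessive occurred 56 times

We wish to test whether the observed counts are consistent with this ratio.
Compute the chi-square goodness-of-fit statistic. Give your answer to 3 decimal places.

Ratio total = 4. Expected counts: 236×3/4 = 177, 236×1/4 = 59.
cat            O        E   (O−E)²/E
dominant     180      177     0.0508
recessive     56       59     0.1525
Sum = 0.203

0.203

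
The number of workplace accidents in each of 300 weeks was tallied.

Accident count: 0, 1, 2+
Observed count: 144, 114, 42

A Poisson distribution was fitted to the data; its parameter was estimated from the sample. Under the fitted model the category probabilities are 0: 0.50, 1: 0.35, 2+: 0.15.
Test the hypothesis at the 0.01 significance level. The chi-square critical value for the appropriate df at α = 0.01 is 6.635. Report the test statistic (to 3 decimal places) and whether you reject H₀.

Expected counts E_i = n·p_i: 300×0.50 = 150, 300×0.35 = 105, 300×0.15 = 45.
cat         O        E   (O−E)²/E
0         144      150     0.2400
1         114      105     0.7714
2+         42       45     0.2000
Sum = 1.211
df = 1. Since 1.211 < 6.635, we do not reject H₀.

1.211; do not reject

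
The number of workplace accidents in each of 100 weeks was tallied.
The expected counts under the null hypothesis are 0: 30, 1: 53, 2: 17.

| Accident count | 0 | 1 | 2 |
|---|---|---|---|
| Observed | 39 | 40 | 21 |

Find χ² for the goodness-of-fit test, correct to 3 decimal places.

cat         O        E   (O−E)²/E
0          39       30     2.7000
1          40       53     3.1887
2          21       17     0.9412
Sum = 6.830

6.830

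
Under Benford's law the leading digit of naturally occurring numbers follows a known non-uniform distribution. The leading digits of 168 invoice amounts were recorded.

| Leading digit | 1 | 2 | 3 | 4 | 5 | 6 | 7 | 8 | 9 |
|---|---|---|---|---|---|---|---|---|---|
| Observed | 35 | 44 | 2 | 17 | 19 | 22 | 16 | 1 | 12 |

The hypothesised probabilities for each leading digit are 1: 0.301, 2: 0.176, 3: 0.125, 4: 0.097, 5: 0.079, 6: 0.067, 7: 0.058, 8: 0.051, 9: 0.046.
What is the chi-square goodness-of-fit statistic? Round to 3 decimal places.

54.848

Expected counts E_i = n·p_i: 168×0.301 = 50.568, 168×0.176 = 29.568, 168×0.125 = 21, 168×0.097 = 16.296, 168×0.079 = 13.272, 168×0.067 = 11.256, 168×0.058 = 9.744, 168×0.051 = 8.568, 168×0.046 = 7.728.
χ² = (35−50.568)²/50.568 + (44−29.568)²/29.568 + (2−21)²/21 + (17−16.296)²/16.296 + (19−13.272)²/13.272 + (22−11.256)²/11.256 + (16−9.744)²/9.744 + (1−8.568)²/8.568 + (12−7.728)²/7.728
   = 4.7928 + 7.0442 + 17.1905 + 0.0304 + 2.4721 + 10.2553 + 4.0166 + 6.6847 + 2.3615
Sum = 54.848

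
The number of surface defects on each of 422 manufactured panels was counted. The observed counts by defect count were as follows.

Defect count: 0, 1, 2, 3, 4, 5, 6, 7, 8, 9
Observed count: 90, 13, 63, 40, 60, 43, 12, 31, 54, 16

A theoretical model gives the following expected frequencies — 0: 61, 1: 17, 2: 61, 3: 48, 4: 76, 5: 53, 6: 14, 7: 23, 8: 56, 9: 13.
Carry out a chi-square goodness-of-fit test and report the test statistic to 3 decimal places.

25.214

χ² = (90−61)²/61 + (13−17)²/17 + (63−61)²/61 + (40−48)²/48 + (60−76)²/76 + (43−53)²/53 + (12−14)²/14 + (31−23)²/23 + (54−56)²/56 + (16−13)²/13
   = 13.7869 + 0.9412 + 0.0656 + 1.3333 + 3.3684 + 1.8868 + 0.2857 + 2.7826 + 0.0714 + 0.6923
Sum = 25.214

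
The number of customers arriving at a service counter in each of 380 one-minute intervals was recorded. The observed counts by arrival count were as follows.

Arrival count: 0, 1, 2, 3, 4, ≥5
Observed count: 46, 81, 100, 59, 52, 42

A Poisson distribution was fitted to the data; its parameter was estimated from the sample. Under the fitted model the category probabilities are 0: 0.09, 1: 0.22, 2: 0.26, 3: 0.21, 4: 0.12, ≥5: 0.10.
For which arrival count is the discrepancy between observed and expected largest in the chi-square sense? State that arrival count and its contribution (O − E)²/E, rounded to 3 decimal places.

3, 5.422

Expected counts E_i = n·p_i: 380×0.09 = 34.2, 380×0.22 = 83.6, 380×0.26 = 98.8, 380×0.21 = 79.8, 380×0.12 = 45.6, 380×0.10 = 38.
χ² = (46−34.2)²/34.2 + (81−83.6)²/83.6 + (100−98.8)²/98.8 + (59−79.8)²/79.8 + (52−45.6)²/45.6 + (42−38)²/38
   = 4.0713 + 0.0809 + 0.0146 + 5.4216 + 0.8982 + 0.4211
The largest term is for 3: 5.422.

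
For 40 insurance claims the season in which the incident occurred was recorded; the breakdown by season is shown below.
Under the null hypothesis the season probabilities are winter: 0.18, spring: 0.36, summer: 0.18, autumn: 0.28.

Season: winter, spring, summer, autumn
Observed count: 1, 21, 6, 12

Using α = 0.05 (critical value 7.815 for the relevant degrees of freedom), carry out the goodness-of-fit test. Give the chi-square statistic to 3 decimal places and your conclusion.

Expected counts E_i = n·p_i: 40×0.18 = 7.2, 40×0.36 = 14.4, 40×0.18 = 7.2, 40×0.28 = 11.2.
χ² = (1−7.2)²/7.2 + (21−14.4)²/14.4 + (6−7.2)²/7.2 + (12−11.2)²/11.2
   = 5.3389 + 3.0250 + 0.2000 + 0.0571
Sum = 8.621
df = 3. Since 8.621 > 7.815, we reject H₀.

8.621; reject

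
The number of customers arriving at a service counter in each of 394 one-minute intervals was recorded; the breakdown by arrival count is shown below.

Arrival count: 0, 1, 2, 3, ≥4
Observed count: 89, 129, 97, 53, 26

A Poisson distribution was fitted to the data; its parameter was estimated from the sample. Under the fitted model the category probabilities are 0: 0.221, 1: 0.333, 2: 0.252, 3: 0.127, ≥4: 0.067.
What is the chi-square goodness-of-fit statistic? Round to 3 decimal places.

0.314

Expected counts E_i = n·p_i: 394×0.221 = 87.074, 394×0.333 = 131.202, 394×0.252 = 99.288, 394×0.127 = 50.038, 394×0.067 = 26.398.
cat         O        E   (O−E)²/E
0          89   87.074     0.0426
1         129  131.202     0.0370
2          97   99.288     0.0527
3          53   50.038     0.1753
≥4         26   26.398     0.0060
Sum = 0.314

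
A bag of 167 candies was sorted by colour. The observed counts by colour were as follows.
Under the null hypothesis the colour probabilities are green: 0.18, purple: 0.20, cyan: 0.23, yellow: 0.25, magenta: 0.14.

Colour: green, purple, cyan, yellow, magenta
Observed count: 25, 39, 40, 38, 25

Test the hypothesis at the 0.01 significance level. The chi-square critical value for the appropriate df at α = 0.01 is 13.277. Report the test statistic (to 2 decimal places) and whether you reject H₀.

2.31; do not reject

Expected counts E_i = n·p_i: 167×0.18 = 30.06, 167×0.20 = 33.4, 167×0.23 = 38.41, 167×0.25 = 41.75, 167×0.14 = 23.38.
green: (25 − 30.06)²/30.06 = 25.6036/30.06 = 0.852
purple: (39 − 33.4)²/33.4 = 31.36/33.4 = 0.939
cyan: (40 − 38.41)²/38.41 = 2.5281/38.41 = 0.066
yellow: (38 − 41.75)²/41.75 = 14.0625/41.75 = 0.337
magenta: (25 − 23.38)²/23.38 = 2.6244/23.38 = 0.112
Sum = 2.31
df = 4. Since 2.31 < 13.277, we do not reject H₀.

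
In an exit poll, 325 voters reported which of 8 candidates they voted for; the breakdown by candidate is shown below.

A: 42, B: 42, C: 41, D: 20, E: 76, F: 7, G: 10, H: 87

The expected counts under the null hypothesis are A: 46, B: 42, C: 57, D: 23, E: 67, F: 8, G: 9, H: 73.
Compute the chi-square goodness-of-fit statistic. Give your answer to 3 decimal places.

A: (42 − 46)²/46 = 16/46 = 0.3478
B: (42 − 42)²/42 = 0/42 = 0.0000
C: (41 − 57)²/57 = 256/57 = 4.4912
D: (20 − 23)²/23 = 9/23 = 0.3913
E: (76 − 67)²/67 = 81/67 = 1.2090
F: (7 − 8)²/8 = 1/8 = 0.1250
G: (10 − 9)²/9 = 1/9 = 0.1111
H: (87 − 73)²/73 = 196/73 = 2.6849
Sum = 9.360

9.360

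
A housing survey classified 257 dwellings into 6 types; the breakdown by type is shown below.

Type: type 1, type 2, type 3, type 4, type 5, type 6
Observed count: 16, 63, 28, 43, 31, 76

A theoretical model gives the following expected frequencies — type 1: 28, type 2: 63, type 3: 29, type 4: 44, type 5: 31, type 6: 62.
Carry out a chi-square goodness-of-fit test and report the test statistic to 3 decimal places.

8.361

χ² = (16−28)²/28 + (63−63)²/63 + (28−29)²/29 + (43−44)²/44 + (31−31)²/31 + (76−62)²/62
   = 5.1429 + 0.0000 + 0.0345 + 0.0227 + 0.0000 + 3.1613
Sum = 8.361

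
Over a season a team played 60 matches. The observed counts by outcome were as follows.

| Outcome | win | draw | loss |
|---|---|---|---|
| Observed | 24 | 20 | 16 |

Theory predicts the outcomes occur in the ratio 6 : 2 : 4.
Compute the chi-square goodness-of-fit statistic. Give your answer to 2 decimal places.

Ratio total = 12. Expected counts: 60×6/12 = 30, 60×2/12 = 10, 60×4/12 = 20.
win: (24 − 30)²/30 = 36/30 = 1.200
draw: (20 − 10)²/10 = 100/10 = 10.000
loss: (16 − 20)²/20 = 16/20 = 0.800
Sum = 12.00

12.00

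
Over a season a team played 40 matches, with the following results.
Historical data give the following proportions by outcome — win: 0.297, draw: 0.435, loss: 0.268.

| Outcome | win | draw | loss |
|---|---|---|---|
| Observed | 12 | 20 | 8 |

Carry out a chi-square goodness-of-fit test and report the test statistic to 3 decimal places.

1.080

Expected counts E_i = n·p_i: 40×0.297 = 11.88, 40×0.435 = 17.4, 40×0.268 = 10.72.
win: (12 − 11.88)²/11.88 = 0.0144/11.88 = 0.0012
draw: (20 − 17.4)²/17.4 = 6.76/17.4 = 0.3885
loss: (8 − 10.72)²/10.72 = 7.3984/10.72 = 0.6901
Sum = 1.080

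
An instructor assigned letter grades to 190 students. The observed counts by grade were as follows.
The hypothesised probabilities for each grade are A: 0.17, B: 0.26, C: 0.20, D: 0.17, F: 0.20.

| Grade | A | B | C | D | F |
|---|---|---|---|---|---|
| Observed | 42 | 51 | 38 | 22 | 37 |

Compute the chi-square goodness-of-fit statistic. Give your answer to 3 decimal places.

Expected counts E_i = n·p_i: 190×0.17 = 32.3, 190×0.26 = 49.4, 190×0.20 = 38, 190×0.17 = 32.3, 190×0.20 = 38.
cat         O        E   (O−E)²/E
A          42     32.3     2.9130
B          51     49.4     0.0518
C          38       38     0.0000
D          22     32.3     3.2845
F          37       38     0.0263
Sum = 6.276

6.276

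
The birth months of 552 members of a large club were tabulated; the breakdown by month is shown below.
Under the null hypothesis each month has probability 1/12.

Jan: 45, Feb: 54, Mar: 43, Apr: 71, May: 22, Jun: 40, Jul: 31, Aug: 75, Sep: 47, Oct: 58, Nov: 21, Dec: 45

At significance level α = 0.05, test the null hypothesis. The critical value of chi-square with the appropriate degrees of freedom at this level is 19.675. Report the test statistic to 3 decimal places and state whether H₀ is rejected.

68.435; reject

Expected count for each of the 12 categories: 552/12 = 46.
χ² = (45−46)²/46 + (54−46)²/46 + (43−46)²/46 + (71−46)²/46 + (22−46)²/46 + (40−46)²/46 + (31−46)²/46 + (75−46)²/46 + (47−46)²/46 + (58−46)²/46 + (21−46)²/46 + (45−46)²/46
   = 0.0217 + 1.3913 + 0.1957 + 13.5870 + 12.5217 + 0.7826 + 4.8913 + 18.2826 + 0.0217 + 3.1304 + 13.5870 + 0.0217
Sum = 68.435
df = 11. Since 68.435 > 19.675, we reject H₀.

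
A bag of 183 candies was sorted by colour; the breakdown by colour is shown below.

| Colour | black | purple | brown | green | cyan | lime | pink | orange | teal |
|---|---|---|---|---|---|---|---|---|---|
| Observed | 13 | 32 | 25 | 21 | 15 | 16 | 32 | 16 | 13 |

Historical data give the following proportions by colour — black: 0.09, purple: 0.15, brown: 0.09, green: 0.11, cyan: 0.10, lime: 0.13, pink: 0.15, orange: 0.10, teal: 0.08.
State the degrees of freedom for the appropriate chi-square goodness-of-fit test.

8

There are k = 9 categories and no parameters were estimated from the data, so df = 9 − 1 = 8.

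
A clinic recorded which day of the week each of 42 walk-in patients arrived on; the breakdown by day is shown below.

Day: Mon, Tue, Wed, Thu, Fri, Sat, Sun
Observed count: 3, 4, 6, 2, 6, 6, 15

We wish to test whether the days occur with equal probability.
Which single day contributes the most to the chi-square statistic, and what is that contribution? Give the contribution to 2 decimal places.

Expected count for each of the 7 categories: 42/7 = 6.
cat         O        E   (O−E)²/E
Mon         3        6      1.500
Tue         4        6      0.667
Wed         6        6      0.000
Thu         2        6      2.667
Fri         6        6      0.000
Sat         6        6      0.000
Sun        15        6     13.500
The largest term is for Sun: 13.50.

Sun, 13.50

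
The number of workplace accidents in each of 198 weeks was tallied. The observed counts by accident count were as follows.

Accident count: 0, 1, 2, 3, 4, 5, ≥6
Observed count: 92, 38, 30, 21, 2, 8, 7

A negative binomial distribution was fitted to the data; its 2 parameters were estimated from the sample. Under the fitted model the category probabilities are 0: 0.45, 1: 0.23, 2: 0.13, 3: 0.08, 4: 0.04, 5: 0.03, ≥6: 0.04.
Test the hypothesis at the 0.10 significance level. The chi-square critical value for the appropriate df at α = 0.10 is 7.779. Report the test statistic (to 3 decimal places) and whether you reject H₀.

Expected counts E_i = n·p_i: 198×0.45 = 89.1, 198×0.23 = 45.54, 198×0.13 = 25.74, 198×0.08 = 15.84, 198×0.04 = 7.92, 198×0.03 = 5.94, 198×0.04 = 7.92.
χ² = (92−89.1)²/89.1 + (38−45.54)²/45.54 + (30−25.74)²/25.74 + (21−15.84)²/15.84 + (2−7.92)²/7.92 + (8−5.94)²/5.94 + (7−7.92)²/7.92
   = 0.0944 + 1.2484 + 0.7050 + 1.6809 + 4.4251 + 0.7144 + 0.1069
Sum = 8.975
df = 4. Since 8.975 > 7.779, we reject H₀.

8.975; reject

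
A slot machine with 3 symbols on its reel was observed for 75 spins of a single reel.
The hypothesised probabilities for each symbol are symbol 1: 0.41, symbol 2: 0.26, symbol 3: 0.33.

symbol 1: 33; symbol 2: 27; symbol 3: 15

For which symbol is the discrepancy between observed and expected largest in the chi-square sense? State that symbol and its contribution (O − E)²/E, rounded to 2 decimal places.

Expected counts E_i = n·p_i: 75×0.41 = 30.75, 75×0.26 = 19.5, 75×0.33 = 24.75.
symbol 1: (33 − 30.75)²/30.75 = 5.0625/30.75 = 0.165
symbol 2: (27 − 19.5)²/19.5 = 56.25/19.5 = 2.885
symbol 3: (15 − 24.75)²/24.75 = 95.0625/24.75 = 3.841
The largest term is for symbol 3: 3.84.

symbol 3, 3.84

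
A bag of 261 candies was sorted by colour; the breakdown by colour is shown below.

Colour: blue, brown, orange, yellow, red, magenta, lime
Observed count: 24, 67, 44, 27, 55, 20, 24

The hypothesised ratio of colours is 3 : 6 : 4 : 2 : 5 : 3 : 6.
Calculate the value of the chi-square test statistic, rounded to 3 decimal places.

30.444

Ratio total = 29. Expected counts: 261×3/29 = 27, 261×6/29 = 54, 261×4/29 = 36, 261×2/29 = 18, 261×5/29 = 45, 261×3/29 = 27, 261×6/29 = 54.
χ² = (24−27)²/27 + (67−54)²/54 + (44−36)²/36 + (27−18)²/18 + (55−45)²/45 + (20−27)²/27 + (24−54)²/54
   = 0.3333 + 3.1296 + 1.7778 + 4.5000 + 2.2222 + 1.8148 + 16.6667
Sum = 30.444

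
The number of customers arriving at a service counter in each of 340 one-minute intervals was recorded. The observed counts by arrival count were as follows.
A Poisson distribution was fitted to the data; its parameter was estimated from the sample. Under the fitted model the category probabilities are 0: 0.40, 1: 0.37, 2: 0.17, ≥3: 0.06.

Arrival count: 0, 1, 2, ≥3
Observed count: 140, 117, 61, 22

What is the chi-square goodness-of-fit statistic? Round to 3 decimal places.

Expected counts E_i = n·p_i: 340×0.40 = 136, 340×0.37 = 125.8, 340×0.17 = 57.8, 340×0.06 = 20.4.
cat         O        E   (O−E)²/E
0         140      136     0.1176
1         117    125.8     0.6156
2          61     57.8     0.1772
≥3         22     20.4     0.1255
Sum = 1.036

1.036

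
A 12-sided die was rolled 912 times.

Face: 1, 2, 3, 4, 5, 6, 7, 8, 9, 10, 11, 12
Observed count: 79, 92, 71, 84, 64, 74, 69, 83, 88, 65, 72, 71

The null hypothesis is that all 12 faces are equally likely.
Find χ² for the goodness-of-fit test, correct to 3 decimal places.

11.921

Expected count for each of the 12 categories: 912/12 = 76.
1: (79 − 76)²/76 = 9/76 = 0.1184
2: (92 − 76)²/76 = 256/76 = 3.3684
3: (71 − 76)²/76 = 25/76 = 0.3289
4: (84 − 76)²/76 = 64/76 = 0.8421
5: (64 − 76)²/76 = 144/76 = 1.8947
6: (74 − 76)²/76 = 4/76 = 0.0526
7: (69 − 76)²/76 = 49/76 = 0.6447
8: (83 − 76)²/76 = 49/76 = 0.6447
9: (88 − 76)²/76 = 144/76 = 1.8947
10: (65 − 76)²/76 = 121/76 = 1.5921
11: (72 − 76)²/76 = 16/76 = 0.2105
12: (71 − 76)²/76 = 25/76 = 0.3289
Sum = 11.921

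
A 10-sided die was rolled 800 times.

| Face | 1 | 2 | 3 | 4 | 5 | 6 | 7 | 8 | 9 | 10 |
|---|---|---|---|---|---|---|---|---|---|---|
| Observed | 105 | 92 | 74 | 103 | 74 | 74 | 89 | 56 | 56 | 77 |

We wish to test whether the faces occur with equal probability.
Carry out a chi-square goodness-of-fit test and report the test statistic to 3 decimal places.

Under H₀ each category has probability 1/10, so each expected count is 800/10 = 80.
χ² = (105−80)²/80 + (92−80)²/80 + (74−80)²/80 + (103−80)²/80 + (74−80)²/80 + (74−80)²/80 + (89−80)²/80 + (56−80)²/80 + (56−80)²/80 + (77−80)²/80
   = 7.8125 + 1.8000 + 0.4500 + 6.6125 + 0.4500 + 0.4500 + 1.0125 + 7.2000 + 7.2000 + 0.1125
Sum = 33.100

33.100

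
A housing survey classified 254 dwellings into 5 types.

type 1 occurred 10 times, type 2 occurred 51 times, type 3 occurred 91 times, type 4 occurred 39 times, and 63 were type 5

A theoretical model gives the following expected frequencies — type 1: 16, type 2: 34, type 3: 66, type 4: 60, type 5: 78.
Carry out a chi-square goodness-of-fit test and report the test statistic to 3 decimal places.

30.454

cat         O        E   (O−E)²/E
type 1     10       16     2.2500
type 2     51       34     8.5000
type 3     91       66     9.4697
type 4     39       60     7.3500
type 5     63       78     2.8846
Sum = 30.454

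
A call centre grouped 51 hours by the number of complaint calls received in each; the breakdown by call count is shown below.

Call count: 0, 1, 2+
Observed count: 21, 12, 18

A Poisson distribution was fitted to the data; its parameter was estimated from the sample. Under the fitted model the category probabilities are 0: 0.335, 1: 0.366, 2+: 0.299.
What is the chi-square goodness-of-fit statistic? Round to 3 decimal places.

Expected counts E_i = n·p_i: 51×0.335 = 17.085, 51×0.366 = 18.666, 51×0.299 = 15.249.
χ² = (21−17.085)²/17.085 + (12−18.666)²/18.666 + (18−15.249)²/15.249
   = 0.8971 + 2.3806 + 0.4963
Sum = 3.774

3.774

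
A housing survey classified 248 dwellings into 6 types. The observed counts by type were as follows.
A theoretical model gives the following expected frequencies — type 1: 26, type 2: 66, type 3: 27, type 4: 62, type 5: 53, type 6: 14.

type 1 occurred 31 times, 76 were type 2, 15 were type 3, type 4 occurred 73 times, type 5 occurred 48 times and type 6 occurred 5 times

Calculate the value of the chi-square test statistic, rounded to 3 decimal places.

16.019

type 1: (31 − 26)²/26 = 25/26 = 0.9615
type 2: (76 − 66)²/66 = 100/66 = 1.5152
type 3: (15 − 27)²/27 = 144/27 = 5.3333
type 4: (73 − 62)²/62 = 121/62 = 1.9516
type 5: (48 − 53)²/53 = 25/53 = 0.4717
type 6: (5 − 14)²/14 = 81/14 = 5.7857
Sum = 16.019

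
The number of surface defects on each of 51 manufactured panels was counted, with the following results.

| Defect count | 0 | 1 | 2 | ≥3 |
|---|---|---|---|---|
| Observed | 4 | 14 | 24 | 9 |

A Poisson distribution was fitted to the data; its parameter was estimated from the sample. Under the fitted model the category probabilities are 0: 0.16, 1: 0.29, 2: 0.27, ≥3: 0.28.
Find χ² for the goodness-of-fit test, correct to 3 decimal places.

Expected counts E_i = n·p_i: 51×0.16 = 8.16, 51×0.29 = 14.79, 51×0.27 = 13.77, 51×0.28 = 14.28.
cat         O        E   (O−E)²/E
0           4     8.16     2.1208
1          14    14.79     0.0422
2          24    13.77     7.6001
≥3          9    14.28     1.9523
Sum = 11.715

11.715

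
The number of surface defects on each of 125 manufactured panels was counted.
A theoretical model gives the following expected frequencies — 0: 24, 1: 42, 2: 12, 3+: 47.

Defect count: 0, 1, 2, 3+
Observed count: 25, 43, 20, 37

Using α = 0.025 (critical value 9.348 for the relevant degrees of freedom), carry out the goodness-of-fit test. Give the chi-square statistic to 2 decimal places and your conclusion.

χ² = (25−24)²/24 + (43−42)²/42 + (20−12)²/12 + (37−47)²/47
   = 0.042 + 0.024 + 5.333 + 2.128
Sum = 7.53
df = 3. Since 7.53 < 9.348, we do not reject H₀.

7.53; do not reject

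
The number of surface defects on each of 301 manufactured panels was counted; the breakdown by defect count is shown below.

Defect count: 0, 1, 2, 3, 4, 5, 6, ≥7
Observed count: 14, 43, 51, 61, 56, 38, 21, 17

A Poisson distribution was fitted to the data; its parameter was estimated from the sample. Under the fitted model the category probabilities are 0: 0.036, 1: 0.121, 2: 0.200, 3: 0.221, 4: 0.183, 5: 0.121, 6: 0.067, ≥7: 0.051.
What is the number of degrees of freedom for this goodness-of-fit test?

There are k = 8 categories and 1 parameter estimated from the data, so df = 8 − 1 − 1 = 6.

6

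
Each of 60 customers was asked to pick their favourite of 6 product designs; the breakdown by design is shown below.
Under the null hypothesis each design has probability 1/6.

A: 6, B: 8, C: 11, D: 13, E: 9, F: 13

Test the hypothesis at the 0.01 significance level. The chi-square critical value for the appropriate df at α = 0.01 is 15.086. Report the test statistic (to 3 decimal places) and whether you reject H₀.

Expected count for each of the 6 categories: 60/6 = 10.
cat         O        E   (O−E)²/E
A           6       10     1.6000
B           8       10     0.4000
C          11       10     0.1000
D          13       10     0.9000
E           9       10     0.1000
F          13       10     0.9000
Sum = 4.000
df = 5. Since 4.000 < 15.086, we do not reject H₀.

4.000; do not reject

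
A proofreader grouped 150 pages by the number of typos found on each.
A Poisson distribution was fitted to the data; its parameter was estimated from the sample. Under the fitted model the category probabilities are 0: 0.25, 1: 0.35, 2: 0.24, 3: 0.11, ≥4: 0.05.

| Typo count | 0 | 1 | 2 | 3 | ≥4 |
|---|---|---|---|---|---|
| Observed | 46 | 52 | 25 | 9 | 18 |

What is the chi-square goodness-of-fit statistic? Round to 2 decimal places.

Expected counts E_i = n·p_i: 150×0.25 = 37.5, 150×0.35 = 52.5, 150×0.24 = 36, 150×0.11 = 16.5, 150×0.05 = 7.5.
0: (46 − 37.5)²/37.5 = 72.25/37.5 = 1.927
1: (52 − 52.5)²/52.5 = 0.25/52.5 = 0.005
2: (25 − 36)²/36 = 121/36 = 3.361
3: (9 − 16.5)²/16.5 = 56.25/16.5 = 3.409
≥4: (18 − 7.5)²/7.5 = 110.25/7.5 = 14.700
Sum = 23.40

23.40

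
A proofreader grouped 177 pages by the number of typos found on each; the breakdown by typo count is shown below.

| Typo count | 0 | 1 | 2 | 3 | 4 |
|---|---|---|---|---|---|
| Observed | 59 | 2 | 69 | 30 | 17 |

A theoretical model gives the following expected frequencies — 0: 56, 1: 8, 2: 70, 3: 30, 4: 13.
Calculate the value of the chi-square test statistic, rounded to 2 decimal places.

5.91

cat         O        E   (O−E)²/E
0          59       56      0.161
1           2        8      4.500
2          69       70      0.014
3          30       30      0.000
4          17       13      1.231
Sum = 5.91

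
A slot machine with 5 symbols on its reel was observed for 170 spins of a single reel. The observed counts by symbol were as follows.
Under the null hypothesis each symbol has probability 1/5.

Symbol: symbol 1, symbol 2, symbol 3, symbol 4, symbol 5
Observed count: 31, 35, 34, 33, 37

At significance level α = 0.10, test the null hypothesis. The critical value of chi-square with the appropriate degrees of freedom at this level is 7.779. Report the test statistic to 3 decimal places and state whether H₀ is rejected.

Under H₀ each category has probability 1/5, so each expected count is 170/5 = 34.
symbol 1: (31 − 34)²/34 = 9/34 = 0.2647
symbol 2: (35 − 34)²/34 = 1/34 = 0.0294
symbol 3: (34 − 34)²/34 = 0/34 = 0.0000
symbol 4: (33 − 34)²/34 = 1/34 = 0.0294
symbol 5: (37 − 34)²/34 = 9/34 = 0.2647
Sum = 0.588
df = 4. Since 0.588 < 7.779, we do not reject H₀.

0.588; do not reject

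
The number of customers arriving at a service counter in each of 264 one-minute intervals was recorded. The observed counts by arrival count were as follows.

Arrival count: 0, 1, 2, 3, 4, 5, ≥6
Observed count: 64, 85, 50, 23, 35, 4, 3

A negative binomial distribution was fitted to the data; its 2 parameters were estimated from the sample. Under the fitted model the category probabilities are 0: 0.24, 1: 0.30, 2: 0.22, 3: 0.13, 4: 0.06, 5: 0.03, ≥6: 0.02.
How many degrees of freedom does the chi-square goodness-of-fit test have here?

4

There are k = 7 categories and 2 parameters estimated from the data, so df = 7 − 1 − 2 = 4.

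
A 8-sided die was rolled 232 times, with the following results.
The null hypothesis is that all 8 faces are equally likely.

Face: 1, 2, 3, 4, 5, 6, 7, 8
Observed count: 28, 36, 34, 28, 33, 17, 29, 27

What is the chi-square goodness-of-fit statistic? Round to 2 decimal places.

8.28

Expected count for each of the 8 categories: 232/8 = 29.
cat         O        E   (O−E)²/E
1          28       29      0.034
2          36       29      1.690
3          34       29      0.862
4          28       29      0.034
5          33       29      0.552
6          17       29      4.966
7          29       29      0.000
8          27       29      0.138
Sum = 8.28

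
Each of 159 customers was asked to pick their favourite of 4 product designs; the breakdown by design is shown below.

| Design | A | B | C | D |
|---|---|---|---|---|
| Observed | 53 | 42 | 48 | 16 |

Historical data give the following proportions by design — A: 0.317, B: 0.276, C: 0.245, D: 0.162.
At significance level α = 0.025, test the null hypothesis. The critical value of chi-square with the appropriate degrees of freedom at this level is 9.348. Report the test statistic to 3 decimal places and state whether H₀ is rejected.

Expected counts E_i = n·p_i: 159×0.317 = 50.403, 159×0.276 = 43.884, 159×0.245 = 38.955, 159×0.162 = 25.758.
A: (53 − 50.403)²/50.403 = 6.744409/50.403 = 0.1338
B: (42 − 43.884)²/43.884 = 3.549456/43.884 = 0.0809
C: (48 − 38.955)²/38.955 = 81.812025/38.955 = 2.1002
D: (16 − 25.758)²/25.758 = 95.218564/25.758 = 3.6967
Sum = 6.012
df = 3. Since 6.012 < 9.348, we do not reject H₀.

6.012; do not reject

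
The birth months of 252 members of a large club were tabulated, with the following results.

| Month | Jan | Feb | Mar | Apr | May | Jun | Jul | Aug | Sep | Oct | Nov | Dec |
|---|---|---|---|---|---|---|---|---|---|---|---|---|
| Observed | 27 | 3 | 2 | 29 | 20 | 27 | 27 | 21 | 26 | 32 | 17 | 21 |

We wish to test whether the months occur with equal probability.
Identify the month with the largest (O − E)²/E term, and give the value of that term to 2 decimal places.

Mar, 17.19

Expected count for each of the 12 categories: 252/12 = 21.
cat         O        E   (O−E)²/E
Jan        27       21      1.714
Feb         3       21     15.429
Mar         2       21     17.190
Apr        29       21      3.048
May        20       21      0.048
Jun        27       21      1.714
Jul        27       21      1.714
Aug        21       21      0.000
Sep        26       21      1.190
Oct        32       21      5.762
Nov        17       21      0.762
Dec        21       21      0.000
The largest term is for Mar: 17.19.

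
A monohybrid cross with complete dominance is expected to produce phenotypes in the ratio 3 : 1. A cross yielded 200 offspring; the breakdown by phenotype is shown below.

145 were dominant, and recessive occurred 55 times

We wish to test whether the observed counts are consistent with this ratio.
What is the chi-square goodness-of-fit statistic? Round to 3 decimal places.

Ratio total = 4. Expected counts: 200×3/4 = 150, 200×1/4 = 50.
dominant: (145 − 150)²/150 = 25/150 = 0.1667
recessive: (55 − 50)²/50 = 25/50 = 0.5000
Sum = 0.667

0.667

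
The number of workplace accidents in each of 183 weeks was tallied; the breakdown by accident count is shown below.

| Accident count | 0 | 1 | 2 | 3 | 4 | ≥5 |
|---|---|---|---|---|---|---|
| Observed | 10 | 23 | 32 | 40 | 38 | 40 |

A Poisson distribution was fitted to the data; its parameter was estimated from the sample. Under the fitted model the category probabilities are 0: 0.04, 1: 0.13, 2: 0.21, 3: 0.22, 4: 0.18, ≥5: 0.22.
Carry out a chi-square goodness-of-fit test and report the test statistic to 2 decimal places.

2.86

Expected counts E_i = n·p_i: 183×0.04 = 7.32, 183×0.13 = 23.79, 183×0.21 = 38.43, 183×0.22 = 40.26, 183×0.18 = 32.94, 183×0.22 = 40.26.
0: (10 − 7.32)²/7.32 = 7.1824/7.32 = 0.981
1: (23 − 23.79)²/23.79 = 0.6241/23.79 = 0.026
2: (32 − 38.43)²/38.43 = 41.3449/38.43 = 1.076
3: (40 − 40.26)²/40.26 = 0.0676/40.26 = 0.002
4: (38 − 32.94)²/32.94 = 25.6036/32.94 = 0.777
≥5: (40 − 40.26)²/40.26 = 0.0676/40.26 = 0.002
Sum = 2.86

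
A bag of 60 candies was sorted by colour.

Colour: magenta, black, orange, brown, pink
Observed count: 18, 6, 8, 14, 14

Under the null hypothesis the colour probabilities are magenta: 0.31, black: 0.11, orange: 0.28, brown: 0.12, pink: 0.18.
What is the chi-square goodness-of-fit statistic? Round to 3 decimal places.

12.054

Expected counts E_i = n·p_i: 60×0.31 = 18.6, 60×0.11 = 6.6, 60×0.28 = 16.8, 60×0.12 = 7.2, 60×0.18 = 10.8.
magenta: (18 − 18.6)²/18.6 = 0.36/18.6 = 0.0194
black: (6 − 6.6)²/6.6 = 0.36/6.6 = 0.0545
orange: (8 − 16.8)²/16.8 = 77.44/16.8 = 4.6095
brown: (14 − 7.2)²/7.2 = 46.24/7.2 = 6.4222
pink: (14 − 10.8)²/10.8 = 10.24/10.8 = 0.9481
Sum = 12.054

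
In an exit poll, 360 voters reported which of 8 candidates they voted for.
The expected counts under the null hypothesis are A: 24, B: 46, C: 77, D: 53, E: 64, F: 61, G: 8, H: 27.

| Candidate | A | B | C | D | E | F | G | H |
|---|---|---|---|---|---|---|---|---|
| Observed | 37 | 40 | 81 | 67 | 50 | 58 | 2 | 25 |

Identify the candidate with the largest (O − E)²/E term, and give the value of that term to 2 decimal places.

A, 7.04

χ² = (37−24)²/24 + (40−46)²/46 + (81−77)²/77 + (67−53)²/53 + (50−64)²/64 + (58−61)²/61 + (2−8)²/8 + (25−27)²/27
   = 7.042 + 0.783 + 0.208 + 3.698 + 3.063 + 0.148 + 4.500 + 0.148
The largest term is for A: 7.04.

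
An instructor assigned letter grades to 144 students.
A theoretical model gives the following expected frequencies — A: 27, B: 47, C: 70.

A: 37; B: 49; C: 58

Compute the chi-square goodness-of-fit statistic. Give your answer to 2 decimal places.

χ² = (37−27)²/27 + (49−47)²/47 + (58−70)²/70
   = 3.704 + 0.085 + 2.057
Sum = 5.85

5.85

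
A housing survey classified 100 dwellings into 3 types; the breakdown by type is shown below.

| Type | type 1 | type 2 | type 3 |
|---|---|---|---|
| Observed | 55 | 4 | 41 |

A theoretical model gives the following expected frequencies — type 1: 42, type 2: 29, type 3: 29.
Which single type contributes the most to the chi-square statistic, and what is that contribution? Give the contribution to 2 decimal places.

χ² = (55−42)²/42 + (4−29)²/29 + (41−29)²/29
   = 4.024 + 21.552 + 4.966
The largest term is for type 2: 21.55.

type 2, 21.55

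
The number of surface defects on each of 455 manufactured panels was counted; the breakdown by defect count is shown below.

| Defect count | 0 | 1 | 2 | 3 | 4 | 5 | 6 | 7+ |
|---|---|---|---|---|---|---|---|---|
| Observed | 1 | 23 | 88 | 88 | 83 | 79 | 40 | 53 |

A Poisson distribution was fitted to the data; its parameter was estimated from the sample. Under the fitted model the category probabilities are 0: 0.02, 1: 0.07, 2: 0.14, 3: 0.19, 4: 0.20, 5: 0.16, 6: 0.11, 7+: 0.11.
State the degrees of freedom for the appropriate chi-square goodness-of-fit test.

6

There are k = 8 categories and 1 parameter estimated from the data, so df = 8 − 1 − 1 = 6.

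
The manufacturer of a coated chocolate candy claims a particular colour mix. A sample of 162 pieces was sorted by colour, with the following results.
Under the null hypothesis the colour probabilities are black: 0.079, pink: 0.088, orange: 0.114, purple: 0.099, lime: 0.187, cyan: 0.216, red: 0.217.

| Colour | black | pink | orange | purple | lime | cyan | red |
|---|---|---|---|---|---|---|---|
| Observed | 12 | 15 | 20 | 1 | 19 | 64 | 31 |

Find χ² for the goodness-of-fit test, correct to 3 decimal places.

43.065

Expected counts E_i = n·p_i: 162×0.079 = 12.798, 162×0.088 = 14.256, 162×0.114 = 18.468, 162×0.099 = 16.038, 162×0.187 = 30.294, 162×0.216 = 34.992, 162×0.217 = 35.154.
χ² = (12−12.798)²/12.798 + (15−14.256)²/14.256 + (20−18.468)²/18.468 + (1−16.038)²/16.038 + (19−30.294)²/30.294 + (64−34.992)²/34.992 + (31−35.154)²/35.154
   = 0.0498 + 0.0388 + 0.1271 + 14.1004 + 4.2106 + 24.0473 + 0.4909
Sum = 43.065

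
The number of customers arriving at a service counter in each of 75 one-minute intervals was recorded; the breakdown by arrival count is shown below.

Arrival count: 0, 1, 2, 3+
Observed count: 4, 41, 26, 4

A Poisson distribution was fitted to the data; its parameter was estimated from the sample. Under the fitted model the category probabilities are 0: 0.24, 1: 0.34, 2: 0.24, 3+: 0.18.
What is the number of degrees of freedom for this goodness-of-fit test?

2

There are k = 4 categories and 1 parameter estimated from the data, so df = 4 − 1 − 1 = 2.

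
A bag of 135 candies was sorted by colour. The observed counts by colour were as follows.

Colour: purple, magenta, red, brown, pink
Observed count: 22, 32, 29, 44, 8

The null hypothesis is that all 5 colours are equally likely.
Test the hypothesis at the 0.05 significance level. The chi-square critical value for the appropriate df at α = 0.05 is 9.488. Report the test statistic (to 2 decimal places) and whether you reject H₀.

26.07; reject

Under H₀ each category has probability 1/5, so each expected count is 135/5 = 27.
cat          O        E   (O−E)²/E
purple      22       27      0.926
magenta     32       27      0.926
red         29       27      0.148
brown       44       27     10.704
pink         8       27     13.370
Sum = 26.07
df = 4. Since 26.07 > 9.488, we reject H₀.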